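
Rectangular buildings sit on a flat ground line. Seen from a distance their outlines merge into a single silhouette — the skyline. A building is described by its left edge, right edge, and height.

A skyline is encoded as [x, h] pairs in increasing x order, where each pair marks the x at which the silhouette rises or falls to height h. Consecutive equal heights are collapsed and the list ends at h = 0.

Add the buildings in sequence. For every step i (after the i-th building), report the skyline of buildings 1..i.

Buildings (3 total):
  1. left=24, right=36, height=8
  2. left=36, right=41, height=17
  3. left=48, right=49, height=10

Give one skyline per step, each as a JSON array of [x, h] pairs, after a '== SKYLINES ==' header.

== SKYLINES ==
[[24,8],[36,0]]
[[24,8],[36,17],[41,0]]
[[24,8],[36,17],[41,0],[48,10],[49,0]]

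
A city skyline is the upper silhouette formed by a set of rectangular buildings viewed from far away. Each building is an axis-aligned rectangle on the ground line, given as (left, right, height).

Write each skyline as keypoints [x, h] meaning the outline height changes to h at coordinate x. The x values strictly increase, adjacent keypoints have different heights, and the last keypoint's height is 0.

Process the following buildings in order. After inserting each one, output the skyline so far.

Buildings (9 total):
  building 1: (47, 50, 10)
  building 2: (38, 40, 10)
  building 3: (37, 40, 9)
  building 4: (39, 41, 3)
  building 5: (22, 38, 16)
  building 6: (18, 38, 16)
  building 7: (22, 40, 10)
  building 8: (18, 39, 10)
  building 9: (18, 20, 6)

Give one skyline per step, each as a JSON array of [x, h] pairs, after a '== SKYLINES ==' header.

== SKYLINES ==
[[47,10],[50,0]]
[[38,10],[40,0],[47,10],[50,0]]
[[37,9],[38,10],[40,0],[47,10],[50,0]]
[[37,9],[38,10],[40,3],[41,0],[47,10],[50,0]]
[[22,16],[38,10],[40,3],[41,0],[47,10],[50,0]]
[[18,16],[38,10],[40,3],[41,0],[47,10],[50,0]]
[[18,16],[38,10],[40,3],[41,0],[47,10],[50,0]]
[[18,16],[38,10],[40,3],[41,0],[47,10],[50,0]]
[[18,16],[38,10],[40,3],[41,0],[47,10],[50,0]]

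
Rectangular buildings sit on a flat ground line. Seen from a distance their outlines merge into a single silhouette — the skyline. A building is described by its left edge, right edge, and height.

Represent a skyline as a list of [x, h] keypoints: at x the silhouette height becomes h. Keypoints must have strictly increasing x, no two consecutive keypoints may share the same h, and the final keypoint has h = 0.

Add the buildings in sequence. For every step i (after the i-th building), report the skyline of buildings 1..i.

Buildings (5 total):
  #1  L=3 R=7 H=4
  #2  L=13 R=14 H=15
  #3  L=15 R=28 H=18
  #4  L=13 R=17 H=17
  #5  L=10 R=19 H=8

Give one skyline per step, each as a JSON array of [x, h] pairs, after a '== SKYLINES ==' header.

== SKYLINES ==
[[3,4],[7,0]]
[[3,4],[7,0],[13,15],[14,0]]
[[3,4],[7,0],[13,15],[14,0],[15,18],[28,0]]
[[3,4],[7,0],[13,17],[15,18],[28,0]]
[[3,4],[7,0],[10,8],[13,17],[15,18],[28,0]]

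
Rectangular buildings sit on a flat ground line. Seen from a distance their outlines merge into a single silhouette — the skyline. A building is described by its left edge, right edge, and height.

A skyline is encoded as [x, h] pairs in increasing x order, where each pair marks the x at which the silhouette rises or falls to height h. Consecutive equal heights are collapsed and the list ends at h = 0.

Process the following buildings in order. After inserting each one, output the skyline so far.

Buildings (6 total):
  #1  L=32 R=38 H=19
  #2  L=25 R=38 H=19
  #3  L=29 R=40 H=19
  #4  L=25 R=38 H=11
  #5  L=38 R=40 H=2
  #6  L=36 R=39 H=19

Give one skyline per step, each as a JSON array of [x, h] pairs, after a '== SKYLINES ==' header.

== SKYLINES ==
[[32,19],[38,0]]
[[25,19],[38,0]]
[[25,19],[40,0]]
[[25,19],[40,0]]
[[25,19],[40,0]]
[[25,19],[40,0]]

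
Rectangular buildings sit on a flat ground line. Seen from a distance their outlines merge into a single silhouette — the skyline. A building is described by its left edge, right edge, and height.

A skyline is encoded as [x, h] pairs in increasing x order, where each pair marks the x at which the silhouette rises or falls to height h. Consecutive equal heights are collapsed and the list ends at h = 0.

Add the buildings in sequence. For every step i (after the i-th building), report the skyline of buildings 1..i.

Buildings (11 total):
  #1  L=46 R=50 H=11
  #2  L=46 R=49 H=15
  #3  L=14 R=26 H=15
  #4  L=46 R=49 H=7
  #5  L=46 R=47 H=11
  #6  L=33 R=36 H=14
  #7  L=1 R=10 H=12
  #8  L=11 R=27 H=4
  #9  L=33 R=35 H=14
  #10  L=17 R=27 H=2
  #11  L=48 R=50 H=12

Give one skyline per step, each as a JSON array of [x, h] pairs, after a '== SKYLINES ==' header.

== SKYLINES ==
[[46,11],[50,0]]
[[46,15],[49,11],[50,0]]
[[14,15],[26,0],[46,15],[49,11],[50,0]]
[[14,15],[26,0],[46,15],[49,11],[50,0]]
[[14,15],[26,0],[46,15],[49,11],[50,0]]
[[14,15],[26,0],[33,14],[36,0],[46,15],[49,11],[50,0]]
[[1,12],[10,0],[14,15],[26,0],[33,14],[36,0],[46,15],[49,11],[50,0]]
[[1,12],[10,0],[11,4],[14,15],[26,4],[27,0],[33,14],[36,0],[46,15],[49,11],[50,0]]
[[1,12],[10,0],[11,4],[14,15],[26,4],[27,0],[33,14],[36,0],[46,15],[49,11],[50,0]]
[[1,12],[10,0],[11,4],[14,15],[26,4],[27,0],[33,14],[36,0],[46,15],[49,11],[50,0]]
[[1,12],[10,0],[11,4],[14,15],[26,4],[27,0],[33,14],[36,0],[46,15],[49,12],[50,0]]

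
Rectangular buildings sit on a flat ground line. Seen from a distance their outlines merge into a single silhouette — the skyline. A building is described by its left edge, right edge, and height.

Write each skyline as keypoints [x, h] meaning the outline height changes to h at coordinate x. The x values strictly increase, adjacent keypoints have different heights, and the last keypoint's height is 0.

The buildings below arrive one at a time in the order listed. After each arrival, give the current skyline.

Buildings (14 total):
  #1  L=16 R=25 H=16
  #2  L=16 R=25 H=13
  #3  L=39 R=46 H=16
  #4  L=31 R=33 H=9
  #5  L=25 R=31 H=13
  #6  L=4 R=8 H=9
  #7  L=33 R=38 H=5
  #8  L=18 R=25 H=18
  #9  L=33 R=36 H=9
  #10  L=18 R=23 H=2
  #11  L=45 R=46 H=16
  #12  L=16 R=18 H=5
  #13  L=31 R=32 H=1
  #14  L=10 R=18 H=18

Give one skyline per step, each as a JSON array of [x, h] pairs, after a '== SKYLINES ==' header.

== SKYLINES ==
[[16,16],[25,0]]
[[16,16],[25,0]]
[[16,16],[25,0],[39,16],[46,0]]
[[16,16],[25,0],[31,9],[33,0],[39,16],[46,0]]
[[16,16],[25,13],[31,9],[33,0],[39,16],[46,0]]
[[4,9],[8,0],[16,16],[25,13],[31,9],[33,0],[39,16],[46,0]]
[[4,9],[8,0],[16,16],[25,13],[31,9],[33,5],[38,0],[39,16],[46,0]]
[[4,9],[8,0],[16,16],[18,18],[25,13],[31,9],[33,5],[38,0],[39,16],[46,0]]
[[4,9],[8,0],[16,16],[18,18],[25,13],[31,9],[36,5],[38,0],[39,16],[46,0]]
[[4,9],[8,0],[16,16],[18,18],[25,13],[31,9],[36,5],[38,0],[39,16],[46,0]]
[[4,9],[8,0],[16,16],[18,18],[25,13],[31,9],[36,5],[38,0],[39,16],[46,0]]
[[4,9],[8,0],[16,16],[18,18],[25,13],[31,9],[36,5],[38,0],[39,16],[46,0]]
[[4,9],[8,0],[16,16],[18,18],[25,13],[31,9],[36,5],[38,0],[39,16],[46,0]]
[[4,9],[8,0],[10,18],[25,13],[31,9],[36,5],[38,0],[39,16],[46,0]]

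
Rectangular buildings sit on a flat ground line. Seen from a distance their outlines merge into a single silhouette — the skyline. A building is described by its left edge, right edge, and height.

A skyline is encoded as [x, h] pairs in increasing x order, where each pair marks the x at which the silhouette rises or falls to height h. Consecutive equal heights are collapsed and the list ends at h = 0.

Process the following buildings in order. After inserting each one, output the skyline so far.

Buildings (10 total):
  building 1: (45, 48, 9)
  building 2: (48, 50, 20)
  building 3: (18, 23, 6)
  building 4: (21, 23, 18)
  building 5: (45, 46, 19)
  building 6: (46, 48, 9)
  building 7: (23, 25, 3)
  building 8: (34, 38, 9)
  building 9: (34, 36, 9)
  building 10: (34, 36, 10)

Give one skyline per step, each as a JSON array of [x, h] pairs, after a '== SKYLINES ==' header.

== SKYLINES ==
[[45,9],[48,0]]
[[45,9],[48,20],[50,0]]
[[18,6],[23,0],[45,9],[48,20],[50,0]]
[[18,6],[21,18],[23,0],[45,9],[48,20],[50,0]]
[[18,6],[21,18],[23,0],[45,19],[46,9],[48,20],[50,0]]
[[18,6],[21,18],[23,0],[45,19],[46,9],[48,20],[50,0]]
[[18,6],[21,18],[23,3],[25,0],[45,19],[46,9],[48,20],[50,0]]
[[18,6],[21,18],[23,3],[25,0],[34,9],[38,0],[45,19],[46,9],[48,20],[50,0]]
[[18,6],[21,18],[23,3],[25,0],[34,9],[38,0],[45,19],[46,9],[48,20],[50,0]]
[[18,6],[21,18],[23,3],[25,0],[34,10],[36,9],[38,0],[45,19],[46,9],[48,20],[50,0]]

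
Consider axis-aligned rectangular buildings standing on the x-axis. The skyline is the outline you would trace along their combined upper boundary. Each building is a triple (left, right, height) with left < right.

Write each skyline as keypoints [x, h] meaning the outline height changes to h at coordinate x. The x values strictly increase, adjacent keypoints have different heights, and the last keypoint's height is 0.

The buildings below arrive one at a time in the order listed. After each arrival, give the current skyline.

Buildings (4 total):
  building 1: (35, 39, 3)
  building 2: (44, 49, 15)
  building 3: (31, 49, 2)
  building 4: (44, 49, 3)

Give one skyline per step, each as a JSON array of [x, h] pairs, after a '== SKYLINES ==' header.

== SKYLINES ==
[[35,3],[39,0]]
[[35,3],[39,0],[44,15],[49,0]]
[[31,2],[35,3],[39,2],[44,15],[49,0]]
[[31,2],[35,3],[39,2],[44,15],[49,0]]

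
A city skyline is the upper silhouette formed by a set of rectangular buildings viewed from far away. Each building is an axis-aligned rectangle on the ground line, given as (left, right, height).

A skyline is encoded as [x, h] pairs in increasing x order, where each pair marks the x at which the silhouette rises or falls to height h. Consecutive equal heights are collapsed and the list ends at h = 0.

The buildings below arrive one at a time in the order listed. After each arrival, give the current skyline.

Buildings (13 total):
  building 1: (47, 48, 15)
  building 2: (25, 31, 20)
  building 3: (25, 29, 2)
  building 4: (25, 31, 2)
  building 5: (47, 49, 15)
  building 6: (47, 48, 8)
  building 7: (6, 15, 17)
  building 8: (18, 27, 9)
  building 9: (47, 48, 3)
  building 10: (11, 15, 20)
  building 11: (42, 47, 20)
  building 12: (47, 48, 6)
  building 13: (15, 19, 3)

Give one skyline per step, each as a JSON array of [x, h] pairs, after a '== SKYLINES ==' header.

== SKYLINES ==
[[47,15],[48,0]]
[[25,20],[31,0],[47,15],[48,0]]
[[25,20],[31,0],[47,15],[48,0]]
[[25,20],[31,0],[47,15],[48,0]]
[[25,20],[31,0],[47,15],[49,0]]
[[25,20],[31,0],[47,15],[49,0]]
[[6,17],[15,0],[25,20],[31,0],[47,15],[49,0]]
[[6,17],[15,0],[18,9],[25,20],[31,0],[47,15],[49,0]]
[[6,17],[15,0],[18,9],[25,20],[31,0],[47,15],[49,0]]
[[6,17],[11,20],[15,0],[18,9],[25,20],[31,0],[47,15],[49,0]]
[[6,17],[11,20],[15,0],[18,9],[25,20],[31,0],[42,20],[47,15],[49,0]]
[[6,17],[11,20],[15,0],[18,9],[25,20],[31,0],[42,20],[47,15],[49,0]]
[[6,17],[11,20],[15,3],[18,9],[25,20],[31,0],[42,20],[47,15],[49,0]]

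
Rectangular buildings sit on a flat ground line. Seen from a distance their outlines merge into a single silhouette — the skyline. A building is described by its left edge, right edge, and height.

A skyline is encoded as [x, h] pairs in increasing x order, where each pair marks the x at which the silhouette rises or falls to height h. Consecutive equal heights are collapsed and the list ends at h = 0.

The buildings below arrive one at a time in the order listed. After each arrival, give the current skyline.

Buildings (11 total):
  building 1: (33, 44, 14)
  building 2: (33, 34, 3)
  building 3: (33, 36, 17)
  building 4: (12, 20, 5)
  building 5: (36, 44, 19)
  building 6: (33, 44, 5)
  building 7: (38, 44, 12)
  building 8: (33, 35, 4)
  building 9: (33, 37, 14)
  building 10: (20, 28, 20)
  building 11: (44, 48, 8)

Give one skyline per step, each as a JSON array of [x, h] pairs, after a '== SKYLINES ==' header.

== SKYLINES ==
[[33,14],[44,0]]
[[33,14],[44,0]]
[[33,17],[36,14],[44,0]]
[[12,5],[20,0],[33,17],[36,14],[44,0]]
[[12,5],[20,0],[33,17],[36,19],[44,0]]
[[12,5],[20,0],[33,17],[36,19],[44,0]]
[[12,5],[20,0],[33,17],[36,19],[44,0]]
[[12,5],[20,0],[33,17],[36,19],[44,0]]
[[12,5],[20,0],[33,17],[36,19],[44,0]]
[[12,5],[20,20],[28,0],[33,17],[36,19],[44,0]]
[[12,5],[20,20],[28,0],[33,17],[36,19],[44,8],[48,0]]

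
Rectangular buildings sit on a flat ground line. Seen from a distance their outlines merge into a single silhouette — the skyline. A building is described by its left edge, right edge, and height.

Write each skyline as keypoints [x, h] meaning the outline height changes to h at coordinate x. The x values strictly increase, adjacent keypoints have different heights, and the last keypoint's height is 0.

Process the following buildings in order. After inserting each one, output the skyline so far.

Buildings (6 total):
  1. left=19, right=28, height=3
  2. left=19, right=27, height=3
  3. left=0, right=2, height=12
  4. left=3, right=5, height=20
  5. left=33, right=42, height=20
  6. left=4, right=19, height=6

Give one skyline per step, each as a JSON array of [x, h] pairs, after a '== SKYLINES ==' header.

== SKYLINES ==
[[19,3],[28,0]]
[[19,3],[28,0]]
[[0,12],[2,0],[19,3],[28,0]]
[[0,12],[2,0],[3,20],[5,0],[19,3],[28,0]]
[[0,12],[2,0],[3,20],[5,0],[19,3],[28,0],[33,20],[42,0]]
[[0,12],[2,0],[3,20],[5,6],[19,3],[28,0],[33,20],[42,0]]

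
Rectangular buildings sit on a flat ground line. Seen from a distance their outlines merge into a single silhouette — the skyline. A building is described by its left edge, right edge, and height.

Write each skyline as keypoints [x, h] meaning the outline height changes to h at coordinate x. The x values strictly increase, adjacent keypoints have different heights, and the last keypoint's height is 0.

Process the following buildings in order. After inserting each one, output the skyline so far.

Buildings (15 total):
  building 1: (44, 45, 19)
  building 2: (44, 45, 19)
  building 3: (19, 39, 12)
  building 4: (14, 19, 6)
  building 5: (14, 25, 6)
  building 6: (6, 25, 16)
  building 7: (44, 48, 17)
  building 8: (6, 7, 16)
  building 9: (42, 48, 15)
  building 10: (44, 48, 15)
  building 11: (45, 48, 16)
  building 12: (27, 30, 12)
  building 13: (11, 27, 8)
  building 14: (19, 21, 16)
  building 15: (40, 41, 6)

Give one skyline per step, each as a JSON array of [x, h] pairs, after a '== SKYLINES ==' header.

== SKYLINES ==
[[44,19],[45,0]]
[[44,19],[45,0]]
[[19,12],[39,0],[44,19],[45,0]]
[[14,6],[19,12],[39,0],[44,19],[45,0]]
[[14,6],[19,12],[39,0],[44,19],[45,0]]
[[6,16],[25,12],[39,0],[44,19],[45,0]]
[[6,16],[25,12],[39,0],[44,19],[45,17],[48,0]]
[[6,16],[25,12],[39,0],[44,19],[45,17],[48,0]]
[[6,16],[25,12],[39,0],[42,15],[44,19],[45,17],[48,0]]
[[6,16],[25,12],[39,0],[42,15],[44,19],[45,17],[48,0]]
[[6,16],[25,12],[39,0],[42,15],[44,19],[45,17],[48,0]]
[[6,16],[25,12],[39,0],[42,15],[44,19],[45,17],[48,0]]
[[6,16],[25,12],[39,0],[42,15],[44,19],[45,17],[48,0]]
[[6,16],[25,12],[39,0],[42,15],[44,19],[45,17],[48,0]]
[[6,16],[25,12],[39,0],[40,6],[41,0],[42,15],[44,19],[45,17],[48,0]]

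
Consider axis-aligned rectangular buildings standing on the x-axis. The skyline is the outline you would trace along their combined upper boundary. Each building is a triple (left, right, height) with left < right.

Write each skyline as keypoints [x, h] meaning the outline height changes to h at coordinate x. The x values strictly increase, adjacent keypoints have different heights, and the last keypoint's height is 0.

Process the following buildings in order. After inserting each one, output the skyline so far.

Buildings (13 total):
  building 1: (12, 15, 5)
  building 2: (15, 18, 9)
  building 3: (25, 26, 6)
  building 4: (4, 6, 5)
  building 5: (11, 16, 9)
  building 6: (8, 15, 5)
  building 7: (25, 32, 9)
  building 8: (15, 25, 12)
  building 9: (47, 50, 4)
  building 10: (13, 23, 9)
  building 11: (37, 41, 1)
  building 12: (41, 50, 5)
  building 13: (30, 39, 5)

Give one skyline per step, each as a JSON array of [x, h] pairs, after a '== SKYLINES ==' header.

== SKYLINES ==
[[12,5],[15,0]]
[[12,5],[15,9],[18,0]]
[[12,5],[15,9],[18,0],[25,6],[26,0]]
[[4,5],[6,0],[12,5],[15,9],[18,0],[25,6],[26,0]]
[[4,5],[6,0],[11,9],[18,0],[25,6],[26,0]]
[[4,5],[6,0],[8,5],[11,9],[18,0],[25,6],[26,0]]
[[4,5],[6,0],[8,5],[11,9],[18,0],[25,9],[32,0]]
[[4,5],[6,0],[8,5],[11,9],[15,12],[25,9],[32,0]]
[[4,5],[6,0],[8,5],[11,9],[15,12],[25,9],[32,0],[47,4],[50,0]]
[[4,5],[6,0],[8,5],[11,9],[15,12],[25,9],[32,0],[47,4],[50,0]]
[[4,5],[6,0],[8,5],[11,9],[15,12],[25,9],[32,0],[37,1],[41,0],[47,4],[50,0]]
[[4,5],[6,0],[8,5],[11,9],[15,12],[25,9],[32,0],[37,1],[41,5],[50,0]]
[[4,5],[6,0],[8,5],[11,9],[15,12],[25,9],[32,5],[39,1],[41,5],[50,0]]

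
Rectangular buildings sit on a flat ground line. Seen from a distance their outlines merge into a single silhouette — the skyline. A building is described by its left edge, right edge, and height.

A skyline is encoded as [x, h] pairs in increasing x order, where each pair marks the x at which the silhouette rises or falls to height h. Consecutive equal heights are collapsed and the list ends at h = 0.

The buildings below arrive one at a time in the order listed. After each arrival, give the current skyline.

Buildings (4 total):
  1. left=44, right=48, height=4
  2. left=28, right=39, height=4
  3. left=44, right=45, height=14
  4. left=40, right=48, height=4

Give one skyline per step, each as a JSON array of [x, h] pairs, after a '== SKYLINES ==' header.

== SKYLINES ==
[[44,4],[48,0]]
[[28,4],[39,0],[44,4],[48,0]]
[[28,4],[39,0],[44,14],[45,4],[48,0]]
[[28,4],[39,0],[40,4],[44,14],[45,4],[48,0]]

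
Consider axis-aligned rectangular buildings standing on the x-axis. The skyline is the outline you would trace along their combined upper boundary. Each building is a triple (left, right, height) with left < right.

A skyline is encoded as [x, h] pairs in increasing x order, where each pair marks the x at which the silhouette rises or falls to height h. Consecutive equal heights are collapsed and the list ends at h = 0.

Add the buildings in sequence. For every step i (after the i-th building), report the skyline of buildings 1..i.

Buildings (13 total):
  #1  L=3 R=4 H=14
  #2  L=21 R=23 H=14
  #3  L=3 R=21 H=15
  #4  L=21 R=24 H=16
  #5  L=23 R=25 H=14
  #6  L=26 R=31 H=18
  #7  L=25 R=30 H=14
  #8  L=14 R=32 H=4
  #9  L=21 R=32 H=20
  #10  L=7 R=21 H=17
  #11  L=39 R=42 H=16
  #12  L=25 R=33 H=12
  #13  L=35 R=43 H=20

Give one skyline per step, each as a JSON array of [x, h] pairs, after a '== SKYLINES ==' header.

== SKYLINES ==
[[3,14],[4,0]]
[[3,14],[4,0],[21,14],[23,0]]
[[3,15],[21,14],[23,0]]
[[3,15],[21,16],[24,0]]
[[3,15],[21,16],[24,14],[25,0]]
[[3,15],[21,16],[24,14],[25,0],[26,18],[31,0]]
[[3,15],[21,16],[24,14],[26,18],[31,0]]
[[3,15],[21,16],[24,14],[26,18],[31,4],[32,0]]
[[3,15],[21,20],[32,0]]
[[3,15],[7,17],[21,20],[32,0]]
[[3,15],[7,17],[21,20],[32,0],[39,16],[42,0]]
[[3,15],[7,17],[21,20],[32,12],[33,0],[39,16],[42,0]]
[[3,15],[7,17],[21,20],[32,12],[33,0],[35,20],[43,0]]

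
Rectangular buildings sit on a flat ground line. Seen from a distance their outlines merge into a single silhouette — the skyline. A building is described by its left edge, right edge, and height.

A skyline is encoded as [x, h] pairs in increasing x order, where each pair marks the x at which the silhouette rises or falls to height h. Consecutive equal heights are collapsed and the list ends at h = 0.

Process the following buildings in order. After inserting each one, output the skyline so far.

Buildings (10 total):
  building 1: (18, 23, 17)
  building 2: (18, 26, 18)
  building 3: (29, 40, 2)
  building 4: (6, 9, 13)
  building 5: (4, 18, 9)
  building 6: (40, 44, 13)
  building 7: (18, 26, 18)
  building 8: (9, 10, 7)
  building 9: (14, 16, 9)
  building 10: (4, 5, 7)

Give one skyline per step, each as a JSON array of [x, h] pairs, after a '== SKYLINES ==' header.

== SKYLINES ==
[[18,17],[23,0]]
[[18,18],[26,0]]
[[18,18],[26,0],[29,2],[40,0]]
[[6,13],[9,0],[18,18],[26,0],[29,2],[40,0]]
[[4,9],[6,13],[9,9],[18,18],[26,0],[29,2],[40,0]]
[[4,9],[6,13],[9,9],[18,18],[26,0],[29,2],[40,13],[44,0]]
[[4,9],[6,13],[9,9],[18,18],[26,0],[29,2],[40,13],[44,0]]
[[4,9],[6,13],[9,9],[18,18],[26,0],[29,2],[40,13],[44,0]]
[[4,9],[6,13],[9,9],[18,18],[26,0],[29,2],[40,13],[44,0]]
[[4,9],[6,13],[9,9],[18,18],[26,0],[29,2],[40,13],[44,0]]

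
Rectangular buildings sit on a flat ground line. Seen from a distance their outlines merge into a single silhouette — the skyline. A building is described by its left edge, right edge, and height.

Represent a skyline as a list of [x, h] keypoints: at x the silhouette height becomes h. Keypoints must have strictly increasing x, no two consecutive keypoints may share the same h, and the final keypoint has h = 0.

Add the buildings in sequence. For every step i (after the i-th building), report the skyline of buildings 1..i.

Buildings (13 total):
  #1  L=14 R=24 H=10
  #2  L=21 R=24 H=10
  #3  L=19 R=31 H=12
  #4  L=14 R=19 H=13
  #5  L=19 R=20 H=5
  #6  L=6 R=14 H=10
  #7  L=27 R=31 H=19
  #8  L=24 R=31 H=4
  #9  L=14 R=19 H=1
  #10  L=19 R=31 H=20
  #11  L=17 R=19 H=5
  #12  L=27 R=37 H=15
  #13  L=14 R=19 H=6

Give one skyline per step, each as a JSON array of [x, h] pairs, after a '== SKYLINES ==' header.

== SKYLINES ==
[[14,10],[24,0]]
[[14,10],[24,0]]
[[14,10],[19,12],[31,0]]
[[14,13],[19,12],[31,0]]
[[14,13],[19,12],[31,0]]
[[6,10],[14,13],[19,12],[31,0]]
[[6,10],[14,13],[19,12],[27,19],[31,0]]
[[6,10],[14,13],[19,12],[27,19],[31,0]]
[[6,10],[14,13],[19,12],[27,19],[31,0]]
[[6,10],[14,13],[19,20],[31,0]]
[[6,10],[14,13],[19,20],[31,0]]
[[6,10],[14,13],[19,20],[31,15],[37,0]]
[[6,10],[14,13],[19,20],[31,15],[37,0]]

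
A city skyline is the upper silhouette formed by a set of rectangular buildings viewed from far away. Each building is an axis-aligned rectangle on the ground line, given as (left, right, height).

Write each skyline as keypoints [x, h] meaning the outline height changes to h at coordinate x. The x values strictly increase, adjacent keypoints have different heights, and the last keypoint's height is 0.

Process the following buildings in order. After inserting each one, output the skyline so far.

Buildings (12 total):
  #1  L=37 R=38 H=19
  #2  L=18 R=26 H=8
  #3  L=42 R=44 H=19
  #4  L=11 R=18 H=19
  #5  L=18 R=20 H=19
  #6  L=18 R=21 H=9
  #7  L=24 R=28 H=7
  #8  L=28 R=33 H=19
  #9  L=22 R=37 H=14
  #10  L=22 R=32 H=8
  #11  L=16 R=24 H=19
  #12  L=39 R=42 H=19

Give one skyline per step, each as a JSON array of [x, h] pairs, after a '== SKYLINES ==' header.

== SKYLINES ==
[[37,19],[38,0]]
[[18,8],[26,0],[37,19],[38,0]]
[[18,8],[26,0],[37,19],[38,0],[42,19],[44,0]]
[[11,19],[18,8],[26,0],[37,19],[38,0],[42,19],[44,0]]
[[11,19],[20,8],[26,0],[37,19],[38,0],[42,19],[44,0]]
[[11,19],[20,9],[21,8],[26,0],[37,19],[38,0],[42,19],[44,0]]
[[11,19],[20,9],[21,8],[26,7],[28,0],[37,19],[38,0],[42,19],[44,0]]
[[11,19],[20,9],[21,8],[26,7],[28,19],[33,0],[37,19],[38,0],[42,19],[44,0]]
[[11,19],[20,9],[21,8],[22,14],[28,19],[33,14],[37,19],[38,0],[42,19],[44,0]]
[[11,19],[20,9],[21,8],[22,14],[28,19],[33,14],[37,19],[38,0],[42,19],[44,0]]
[[11,19],[24,14],[28,19],[33,14],[37,19],[38,0],[42,19],[44,0]]
[[11,19],[24,14],[28,19],[33,14],[37,19],[38,0],[39,19],[44,0]]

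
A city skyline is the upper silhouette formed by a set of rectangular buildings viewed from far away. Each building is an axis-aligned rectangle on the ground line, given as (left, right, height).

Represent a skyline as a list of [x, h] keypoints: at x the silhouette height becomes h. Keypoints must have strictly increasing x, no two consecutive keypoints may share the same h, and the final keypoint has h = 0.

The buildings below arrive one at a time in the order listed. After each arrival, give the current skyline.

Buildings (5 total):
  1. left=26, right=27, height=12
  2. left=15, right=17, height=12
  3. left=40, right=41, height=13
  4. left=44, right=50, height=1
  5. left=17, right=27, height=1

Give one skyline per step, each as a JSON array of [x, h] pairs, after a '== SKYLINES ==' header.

== SKYLINES ==
[[26,12],[27,0]]
[[15,12],[17,0],[26,12],[27,0]]
[[15,12],[17,0],[26,12],[27,0],[40,13],[41,0]]
[[15,12],[17,0],[26,12],[27,0],[40,13],[41,0],[44,1],[50,0]]
[[15,12],[17,1],[26,12],[27,0],[40,13],[41,0],[44,1],[50,0]]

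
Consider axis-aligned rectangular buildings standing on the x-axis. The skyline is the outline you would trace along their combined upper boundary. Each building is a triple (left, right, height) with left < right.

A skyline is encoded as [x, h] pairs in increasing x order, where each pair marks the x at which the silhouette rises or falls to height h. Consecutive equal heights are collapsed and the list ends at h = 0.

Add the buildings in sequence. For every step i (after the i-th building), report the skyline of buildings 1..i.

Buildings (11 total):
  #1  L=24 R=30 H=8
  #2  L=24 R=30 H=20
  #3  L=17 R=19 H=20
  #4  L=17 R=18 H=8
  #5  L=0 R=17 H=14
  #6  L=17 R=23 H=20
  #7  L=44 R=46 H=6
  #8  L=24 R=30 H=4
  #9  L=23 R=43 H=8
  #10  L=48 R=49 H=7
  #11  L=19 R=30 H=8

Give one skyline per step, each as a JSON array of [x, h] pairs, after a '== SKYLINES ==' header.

== SKYLINES ==
[[24,8],[30,0]]
[[24,20],[30,0]]
[[17,20],[19,0],[24,20],[30,0]]
[[17,20],[19,0],[24,20],[30,0]]
[[0,14],[17,20],[19,0],[24,20],[30,0]]
[[0,14],[17,20],[23,0],[24,20],[30,0]]
[[0,14],[17,20],[23,0],[24,20],[30,0],[44,6],[46,0]]
[[0,14],[17,20],[23,0],[24,20],[30,0],[44,6],[46,0]]
[[0,14],[17,20],[23,8],[24,20],[30,8],[43,0],[44,6],[46,0]]
[[0,14],[17,20],[23,8],[24,20],[30,8],[43,0],[44,6],[46,0],[48,7],[49,0]]
[[0,14],[17,20],[23,8],[24,20],[30,8],[43,0],[44,6],[46,0],[48,7],[49,0]]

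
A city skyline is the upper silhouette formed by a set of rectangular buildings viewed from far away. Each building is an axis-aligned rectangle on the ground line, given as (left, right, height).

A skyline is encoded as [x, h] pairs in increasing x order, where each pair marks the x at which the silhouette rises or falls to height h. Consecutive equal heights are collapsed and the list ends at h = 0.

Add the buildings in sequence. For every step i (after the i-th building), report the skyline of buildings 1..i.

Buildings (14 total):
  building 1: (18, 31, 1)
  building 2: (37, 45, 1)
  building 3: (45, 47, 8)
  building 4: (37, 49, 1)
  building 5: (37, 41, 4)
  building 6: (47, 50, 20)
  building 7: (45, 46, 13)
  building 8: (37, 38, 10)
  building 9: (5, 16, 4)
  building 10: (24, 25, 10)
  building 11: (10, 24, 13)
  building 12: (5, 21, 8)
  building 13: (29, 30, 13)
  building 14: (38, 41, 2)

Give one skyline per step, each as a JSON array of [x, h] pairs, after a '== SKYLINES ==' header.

== SKYLINES ==
[[18,1],[31,0]]
[[18,1],[31,0],[37,1],[45,0]]
[[18,1],[31,0],[37,1],[45,8],[47,0]]
[[18,1],[31,0],[37,1],[45,8],[47,1],[49,0]]
[[18,1],[31,0],[37,4],[41,1],[45,8],[47,1],[49,0]]
[[18,1],[31,0],[37,4],[41,1],[45,8],[47,20],[50,0]]
[[18,1],[31,0],[37,4],[41,1],[45,13],[46,8],[47,20],[50,0]]
[[18,1],[31,0],[37,10],[38,4],[41,1],[45,13],[46,8],[47,20],[50,0]]
[[5,4],[16,0],[18,1],[31,0],[37,10],[38,4],[41,1],[45,13],[46,8],[47,20],[50,0]]
[[5,4],[16,0],[18,1],[24,10],[25,1],[31,0],[37,10],[38,4],[41,1],[45,13],[46,8],[47,20],[50,0]]
[[5,4],[10,13],[24,10],[25,1],[31,0],[37,10],[38,4],[41,1],[45,13],[46,8],[47,20],[50,0]]
[[5,8],[10,13],[24,10],[25,1],[31,0],[37,10],[38,4],[41,1],[45,13],[46,8],[47,20],[50,0]]
[[5,8],[10,13],[24,10],[25,1],[29,13],[30,1],[31,0],[37,10],[38,4],[41,1],[45,13],[46,8],[47,20],[50,0]]
[[5,8],[10,13],[24,10],[25,1],[29,13],[30,1],[31,0],[37,10],[38,4],[41,1],[45,13],[46,8],[47,20],[50,0]]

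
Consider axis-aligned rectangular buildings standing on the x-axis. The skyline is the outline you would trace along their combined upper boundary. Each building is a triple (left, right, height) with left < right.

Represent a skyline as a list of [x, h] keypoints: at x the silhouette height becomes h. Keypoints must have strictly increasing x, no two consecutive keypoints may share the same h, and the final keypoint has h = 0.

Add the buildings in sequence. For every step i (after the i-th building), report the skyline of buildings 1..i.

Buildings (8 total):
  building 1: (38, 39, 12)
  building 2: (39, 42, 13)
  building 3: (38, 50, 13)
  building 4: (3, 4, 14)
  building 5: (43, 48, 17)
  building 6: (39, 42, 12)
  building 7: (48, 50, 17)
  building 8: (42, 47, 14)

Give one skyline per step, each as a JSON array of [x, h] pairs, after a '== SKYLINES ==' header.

== SKYLINES ==
[[38,12],[39,0]]
[[38,12],[39,13],[42,0]]
[[38,13],[50,0]]
[[3,14],[4,0],[38,13],[50,0]]
[[3,14],[4,0],[38,13],[43,17],[48,13],[50,0]]
[[3,14],[4,0],[38,13],[43,17],[48,13],[50,0]]
[[3,14],[4,0],[38,13],[43,17],[50,0]]
[[3,14],[4,0],[38,13],[42,14],[43,17],[50,0]]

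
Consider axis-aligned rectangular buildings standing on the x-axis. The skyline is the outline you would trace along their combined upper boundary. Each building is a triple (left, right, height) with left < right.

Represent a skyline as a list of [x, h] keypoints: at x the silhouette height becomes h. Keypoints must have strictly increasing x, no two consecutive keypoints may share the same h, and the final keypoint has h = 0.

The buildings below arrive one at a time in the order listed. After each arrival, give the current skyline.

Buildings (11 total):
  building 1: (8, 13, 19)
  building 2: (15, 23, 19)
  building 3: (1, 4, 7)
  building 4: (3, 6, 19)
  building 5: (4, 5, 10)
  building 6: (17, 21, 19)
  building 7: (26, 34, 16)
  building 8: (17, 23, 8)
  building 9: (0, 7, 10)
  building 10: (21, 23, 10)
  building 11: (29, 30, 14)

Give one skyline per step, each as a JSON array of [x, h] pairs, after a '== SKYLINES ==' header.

== SKYLINES ==
[[8,19],[13,0]]
[[8,19],[13,0],[15,19],[23,0]]
[[1,7],[4,0],[8,19],[13,0],[15,19],[23,0]]
[[1,7],[3,19],[6,0],[8,19],[13,0],[15,19],[23,0]]
[[1,7],[3,19],[6,0],[8,19],[13,0],[15,19],[23,0]]
[[1,7],[3,19],[6,0],[8,19],[13,0],[15,19],[23,0]]
[[1,7],[3,19],[6,0],[8,19],[13,0],[15,19],[23,0],[26,16],[34,0]]
[[1,7],[3,19],[6,0],[8,19],[13,0],[15,19],[23,0],[26,16],[34,0]]
[[0,10],[3,19],[6,10],[7,0],[8,19],[13,0],[15,19],[23,0],[26,16],[34,0]]
[[0,10],[3,19],[6,10],[7,0],[8,19],[13,0],[15,19],[23,0],[26,16],[34,0]]
[[0,10],[3,19],[6,10],[7,0],[8,19],[13,0],[15,19],[23,0],[26,16],[34,0]]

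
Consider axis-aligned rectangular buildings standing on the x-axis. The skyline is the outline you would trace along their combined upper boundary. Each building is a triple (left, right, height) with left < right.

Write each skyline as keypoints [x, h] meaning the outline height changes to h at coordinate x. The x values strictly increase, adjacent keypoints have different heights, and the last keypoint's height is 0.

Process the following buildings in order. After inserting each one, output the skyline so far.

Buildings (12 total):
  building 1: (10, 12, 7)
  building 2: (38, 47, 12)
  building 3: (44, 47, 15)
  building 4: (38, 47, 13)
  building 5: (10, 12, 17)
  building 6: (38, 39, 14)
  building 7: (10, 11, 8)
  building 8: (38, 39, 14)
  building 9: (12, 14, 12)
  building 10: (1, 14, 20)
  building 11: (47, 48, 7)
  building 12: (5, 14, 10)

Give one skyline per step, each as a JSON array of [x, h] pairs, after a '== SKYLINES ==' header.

== SKYLINES ==
[[10,7],[12,0]]
[[10,7],[12,0],[38,12],[47,0]]
[[10,7],[12,0],[38,12],[44,15],[47,0]]
[[10,7],[12,0],[38,13],[44,15],[47,0]]
[[10,17],[12,0],[38,13],[44,15],[47,0]]
[[10,17],[12,0],[38,14],[39,13],[44,15],[47,0]]
[[10,17],[12,0],[38,14],[39,13],[44,15],[47,0]]
[[10,17],[12,0],[38,14],[39,13],[44,15],[47,0]]
[[10,17],[12,12],[14,0],[38,14],[39,13],[44,15],[47,0]]
[[1,20],[14,0],[38,14],[39,13],[44,15],[47,0]]
[[1,20],[14,0],[38,14],[39,13],[44,15],[47,7],[48,0]]
[[1,20],[14,0],[38,14],[39,13],[44,15],[47,7],[48,0]]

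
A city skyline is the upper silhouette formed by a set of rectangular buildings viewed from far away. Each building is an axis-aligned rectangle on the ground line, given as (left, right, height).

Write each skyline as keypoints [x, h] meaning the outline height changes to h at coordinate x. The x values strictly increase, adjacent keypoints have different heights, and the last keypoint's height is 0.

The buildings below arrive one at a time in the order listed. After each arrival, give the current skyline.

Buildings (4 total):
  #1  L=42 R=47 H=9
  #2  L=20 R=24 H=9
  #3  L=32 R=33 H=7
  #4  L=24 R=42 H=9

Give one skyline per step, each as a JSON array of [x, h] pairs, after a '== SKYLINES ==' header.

== SKYLINES ==
[[42,9],[47,0]]
[[20,9],[24,0],[42,9],[47,0]]
[[20,9],[24,0],[32,7],[33,0],[42,9],[47,0]]
[[20,9],[47,0]]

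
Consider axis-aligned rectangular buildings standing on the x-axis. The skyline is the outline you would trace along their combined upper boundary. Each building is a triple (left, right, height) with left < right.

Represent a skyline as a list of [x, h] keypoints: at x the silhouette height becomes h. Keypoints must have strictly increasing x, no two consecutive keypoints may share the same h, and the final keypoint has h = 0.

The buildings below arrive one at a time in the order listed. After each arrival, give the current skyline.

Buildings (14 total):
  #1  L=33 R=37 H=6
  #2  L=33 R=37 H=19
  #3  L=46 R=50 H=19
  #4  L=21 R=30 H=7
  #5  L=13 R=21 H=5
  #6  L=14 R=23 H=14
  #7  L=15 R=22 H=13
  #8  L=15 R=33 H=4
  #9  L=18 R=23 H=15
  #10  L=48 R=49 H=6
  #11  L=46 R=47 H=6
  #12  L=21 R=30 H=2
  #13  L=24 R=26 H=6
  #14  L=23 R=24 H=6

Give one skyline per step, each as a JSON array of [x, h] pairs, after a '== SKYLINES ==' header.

== SKYLINES ==
[[33,6],[37,0]]
[[33,19],[37,0]]
[[33,19],[37,0],[46,19],[50,0]]
[[21,7],[30,0],[33,19],[37,0],[46,19],[50,0]]
[[13,5],[21,7],[30,0],[33,19],[37,0],[46,19],[50,0]]
[[13,5],[14,14],[23,7],[30,0],[33,19],[37,0],[46,19],[50,0]]
[[13,5],[14,14],[23,7],[30,0],[33,19],[37,0],[46,19],[50,0]]
[[13,5],[14,14],[23,7],[30,4],[33,19],[37,0],[46,19],[50,0]]
[[13,5],[14,14],[18,15],[23,7],[30,4],[33,19],[37,0],[46,19],[50,0]]
[[13,5],[14,14],[18,15],[23,7],[30,4],[33,19],[37,0],[46,19],[50,0]]
[[13,5],[14,14],[18,15],[23,7],[30,4],[33,19],[37,0],[46,19],[50,0]]
[[13,5],[14,14],[18,15],[23,7],[30,4],[33,19],[37,0],[46,19],[50,0]]
[[13,5],[14,14],[18,15],[23,7],[30,4],[33,19],[37,0],[46,19],[50,0]]
[[13,5],[14,14],[18,15],[23,7],[30,4],[33,19],[37,0],[46,19],[50,0]]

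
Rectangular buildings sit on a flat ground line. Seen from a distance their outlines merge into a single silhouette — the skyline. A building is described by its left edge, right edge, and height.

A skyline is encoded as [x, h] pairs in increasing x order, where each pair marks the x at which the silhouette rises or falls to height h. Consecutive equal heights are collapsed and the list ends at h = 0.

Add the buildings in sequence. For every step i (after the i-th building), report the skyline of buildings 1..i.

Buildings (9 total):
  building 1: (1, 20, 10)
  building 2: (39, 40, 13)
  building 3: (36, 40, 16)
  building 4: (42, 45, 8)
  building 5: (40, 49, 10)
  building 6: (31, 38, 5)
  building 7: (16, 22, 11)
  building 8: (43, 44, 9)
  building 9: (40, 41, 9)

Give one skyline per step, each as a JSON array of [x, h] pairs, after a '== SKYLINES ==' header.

== SKYLINES ==
[[1,10],[20,0]]
[[1,10],[20,0],[39,13],[40,0]]
[[1,10],[20,0],[36,16],[40,0]]
[[1,10],[20,0],[36,16],[40,0],[42,8],[45,0]]
[[1,10],[20,0],[36,16],[40,10],[49,0]]
[[1,10],[20,0],[31,5],[36,16],[40,10],[49,0]]
[[1,10],[16,11],[22,0],[31,5],[36,16],[40,10],[49,0]]
[[1,10],[16,11],[22,0],[31,5],[36,16],[40,10],[49,0]]
[[1,10],[16,11],[22,0],[31,5],[36,16],[40,10],[49,0]]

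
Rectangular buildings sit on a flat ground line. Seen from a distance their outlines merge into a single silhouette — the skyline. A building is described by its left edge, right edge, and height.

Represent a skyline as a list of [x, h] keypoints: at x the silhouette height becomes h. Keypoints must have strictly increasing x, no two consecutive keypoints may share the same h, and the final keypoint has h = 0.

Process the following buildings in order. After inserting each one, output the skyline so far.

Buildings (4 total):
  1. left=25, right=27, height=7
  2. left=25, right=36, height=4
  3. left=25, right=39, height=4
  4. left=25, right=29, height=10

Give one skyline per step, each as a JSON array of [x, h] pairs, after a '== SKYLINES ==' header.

== SKYLINES ==
[[25,7],[27,0]]
[[25,7],[27,4],[36,0]]
[[25,7],[27,4],[39,0]]
[[25,10],[29,4],[39,0]]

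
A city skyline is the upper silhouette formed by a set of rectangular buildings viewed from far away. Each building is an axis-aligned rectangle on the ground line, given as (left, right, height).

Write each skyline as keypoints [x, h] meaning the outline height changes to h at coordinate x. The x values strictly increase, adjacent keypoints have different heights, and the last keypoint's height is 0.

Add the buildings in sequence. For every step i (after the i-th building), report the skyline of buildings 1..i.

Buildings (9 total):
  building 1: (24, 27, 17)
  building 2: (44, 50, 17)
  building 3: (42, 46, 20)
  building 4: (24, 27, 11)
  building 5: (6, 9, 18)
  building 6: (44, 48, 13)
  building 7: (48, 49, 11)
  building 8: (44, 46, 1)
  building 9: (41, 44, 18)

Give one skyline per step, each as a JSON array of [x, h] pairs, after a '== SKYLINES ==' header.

== SKYLINES ==
[[24,17],[27,0]]
[[24,17],[27,0],[44,17],[50,0]]
[[24,17],[27,0],[42,20],[46,17],[50,0]]
[[24,17],[27,0],[42,20],[46,17],[50,0]]
[[6,18],[9,0],[24,17],[27,0],[42,20],[46,17],[50,0]]
[[6,18],[9,0],[24,17],[27,0],[42,20],[46,17],[50,0]]
[[6,18],[9,0],[24,17],[27,0],[42,20],[46,17],[50,0]]
[[6,18],[9,0],[24,17],[27,0],[42,20],[46,17],[50,0]]
[[6,18],[9,0],[24,17],[27,0],[41,18],[42,20],[46,17],[50,0]]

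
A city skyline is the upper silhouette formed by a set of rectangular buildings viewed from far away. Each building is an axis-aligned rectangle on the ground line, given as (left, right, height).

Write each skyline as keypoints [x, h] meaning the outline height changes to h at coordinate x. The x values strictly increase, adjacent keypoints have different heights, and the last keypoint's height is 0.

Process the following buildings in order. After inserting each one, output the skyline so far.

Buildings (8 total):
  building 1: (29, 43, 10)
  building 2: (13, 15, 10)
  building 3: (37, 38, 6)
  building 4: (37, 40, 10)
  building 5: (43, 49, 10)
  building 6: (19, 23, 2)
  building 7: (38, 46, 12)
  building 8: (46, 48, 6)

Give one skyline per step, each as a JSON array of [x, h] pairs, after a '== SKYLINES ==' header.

== SKYLINES ==
[[29,10],[43,0]]
[[13,10],[15,0],[29,10],[43,0]]
[[13,10],[15,0],[29,10],[43,0]]
[[13,10],[15,0],[29,10],[43,0]]
[[13,10],[15,0],[29,10],[49,0]]
[[13,10],[15,0],[19,2],[23,0],[29,10],[49,0]]
[[13,10],[15,0],[19,2],[23,0],[29,10],[38,12],[46,10],[49,0]]
[[13,10],[15,0],[19,2],[23,0],[29,10],[38,12],[46,10],[49,0]]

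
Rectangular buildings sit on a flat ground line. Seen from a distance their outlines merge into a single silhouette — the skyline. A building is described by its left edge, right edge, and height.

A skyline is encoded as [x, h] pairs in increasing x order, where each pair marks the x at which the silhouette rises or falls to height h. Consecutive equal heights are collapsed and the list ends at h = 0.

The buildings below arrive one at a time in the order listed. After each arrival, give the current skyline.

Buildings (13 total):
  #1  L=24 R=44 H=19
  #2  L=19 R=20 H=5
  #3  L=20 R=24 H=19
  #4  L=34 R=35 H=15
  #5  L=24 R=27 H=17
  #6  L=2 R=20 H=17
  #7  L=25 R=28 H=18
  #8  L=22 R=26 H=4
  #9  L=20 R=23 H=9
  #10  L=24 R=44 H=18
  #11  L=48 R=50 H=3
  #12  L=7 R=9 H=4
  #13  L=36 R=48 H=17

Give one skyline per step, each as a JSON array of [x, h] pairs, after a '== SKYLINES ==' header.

== SKYLINES ==
[[24,19],[44,0]]
[[19,5],[20,0],[24,19],[44,0]]
[[19,5],[20,19],[44,0]]
[[19,5],[20,19],[44,0]]
[[19,5],[20,19],[44,0]]
[[2,17],[20,19],[44,0]]
[[2,17],[20,19],[44,0]]
[[2,17],[20,19],[44,0]]
[[2,17],[20,19],[44,0]]
[[2,17],[20,19],[44,0]]
[[2,17],[20,19],[44,0],[48,3],[50,0]]
[[2,17],[20,19],[44,0],[48,3],[50,0]]
[[2,17],[20,19],[44,17],[48,3],[50,0]]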